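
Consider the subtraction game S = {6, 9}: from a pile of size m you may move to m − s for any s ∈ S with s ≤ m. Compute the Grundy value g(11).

1

Grundy values for subtraction set {6, 9}:
k:     0  1  2  3  4  5  6  7  8  9 10 11
g(k):  0  0  0  0  0  0  1  1  1  1  1  1
So g(11) = 1.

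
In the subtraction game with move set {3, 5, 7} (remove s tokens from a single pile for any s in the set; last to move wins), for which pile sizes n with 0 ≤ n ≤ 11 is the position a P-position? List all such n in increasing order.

0, 1, 2, 10, 11

Compute g(0), g(1), … for moves {3, 5, 7}:
g(0) = mex{} = 0
g(1) = mex{} = 0
g(2) = mex{} = 0
g(3) = mex{0} = 1
g(4) = mex{0} = 1
g(5) = mex{0} = 1
g(6) = mex{0,1} = 2
g(7) = mex{0,1} = 2
g(8) = mex{0,1} = 2
g(9) = mex{0,1,2} = 3
g(10) = mex{1,2} = 0
g(11) = mex{1,2} = 0
The P-positions (g = 0) in 0..11 are 0, 1, 2, 10, 11.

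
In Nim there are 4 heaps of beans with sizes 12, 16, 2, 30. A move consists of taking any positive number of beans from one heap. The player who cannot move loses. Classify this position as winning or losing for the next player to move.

Losing position

Bitwise XOR of the heap sizes:
  01100  (12)
  10000  (16)
  00010  (2)
  11110  (30)
  -----
  00000  (0)
The nim-sum is 0, so this is a P-position: the player to move is in a losing position under optimal play.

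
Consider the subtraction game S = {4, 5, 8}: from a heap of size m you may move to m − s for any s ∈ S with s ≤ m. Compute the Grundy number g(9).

2

Grundy values for subtraction set {4, 5, 8}:
k:     0  1  2  3  4  5  6  7  8  9
g(k):  0  0  0  0  1  1  1  1  2  2
So g(9) = 2.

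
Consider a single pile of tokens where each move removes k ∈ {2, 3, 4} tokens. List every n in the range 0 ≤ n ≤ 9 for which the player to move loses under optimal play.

0, 1, 6, 7

Grundy values for subtraction set {2, 3, 4}:
k:     0  1  2  3  4  5  6  7  8  9
g(k):  0  0  1  1  2  2  0  0  1  1
The P-positions (g = 0) in 0..9 are 0, 1, 6, 7.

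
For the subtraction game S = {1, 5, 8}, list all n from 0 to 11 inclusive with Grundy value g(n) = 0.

Build the Grundy sequence with g(k) = mex{g(k−s) : s ∈ {1, 5, 8}, s ≤ k}:
g(0) = mex{} = 0
g(1) = mex{0} = 1
g(2) = mex{1} = 0
g(3) = mex{0} = 1
g(4) = mex{1} = 0
g(5) = mex{0} = 1
g(6) = mex{1} = 0
g(7) = mex{0} = 1
g(8) = mex{0,1} = 2
g(9) = mex{0,1,2} = 3
g(10) = mex{0,1,3} = 2
g(11) = mex{0,1,2} = 3
The P-positions (g = 0) in 0..11 are 0, 2, 4, 6.

0, 2, 4, 6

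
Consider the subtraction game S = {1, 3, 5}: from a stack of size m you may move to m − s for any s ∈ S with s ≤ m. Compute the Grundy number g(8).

0

Compute g(0), g(1), … for moves {1, 3, 5}:
k:     0  1  2  3  4  5  6  7  8
g(k):  0  1  0  1  0  1  0  1  0
So g(8) = 0.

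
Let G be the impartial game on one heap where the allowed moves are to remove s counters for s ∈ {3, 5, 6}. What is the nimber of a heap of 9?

Compute g(0), g(1), … for moves {3, 5, 6}:
k:     0  1  2  3  4  5  6  7  8  9
g(k):  0  0  0  1  1  1  2  2  2  0
So g(9) = 0.

0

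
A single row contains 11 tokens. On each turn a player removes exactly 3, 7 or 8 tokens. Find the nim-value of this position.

0

Compute g(0), g(1), … for moves {3, 7, 8}:
k:     0  1  2  3  4  5  6  7  8  9 10 11
g(k):  0  0  0  1  1  1  0  2  2  1  3  0
So g(11) = 0.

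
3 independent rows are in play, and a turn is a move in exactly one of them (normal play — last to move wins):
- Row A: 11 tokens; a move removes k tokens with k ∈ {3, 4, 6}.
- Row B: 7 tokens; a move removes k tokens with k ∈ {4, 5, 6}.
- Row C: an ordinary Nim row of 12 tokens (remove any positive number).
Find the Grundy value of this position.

For row A, compute g(0), g(1), … with moves {3, 4, 6}:
g(0) = mex{} = 0
g(1) = mex{} = 0
g(2) = mex{} = 0
g(3) = mex{0} = 1
g(4) = mex{0} = 1
g(5) = mex{0} = 1
g(6) = mex{0,1} = 2
g(7) = mex{0,1} = 2
g(8) = mex{0,1} = 2
g(9) = mex{1,2} = 0
g(10) = mex{1,2} = 0
g(11) = mex{1,2} = 0
So g(11) = 0.
For row B, compute g(0), g(1), … with moves {4, 5, 6}:
g(0) = mex{} = 0
g(1) = mex{} = 0
g(2) = mex{} = 0
g(3) = mex{} = 0
g(4) = mex{0} = 1
g(5) = mex{0} = 1
g(6) = mex{0} = 1
g(7) = mex{0} = 1
So g(7) = 1.
Row C is a plain Nim row of size 12, so its Grundy value is 12.
By the Sprague-Grundy theorem, the Grundy value of a sum of independent games is the XOR of the component values.
Combined value = 0 ⊕ 1 ⊕ 12 = 13.

13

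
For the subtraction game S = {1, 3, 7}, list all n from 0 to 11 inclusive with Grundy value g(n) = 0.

0, 2, 4, 6, 8, 10

Compute g(0), g(1), … for moves {1, 3, 7}:
k:     0  1  2  3  4  5  6  7  8  9 10 11
g(k):  0  1  0  1  0  1  0  1  0  1  0  1
The P-positions (g = 0) in 0..11 are 0, 2, 4, 6, 8, 10.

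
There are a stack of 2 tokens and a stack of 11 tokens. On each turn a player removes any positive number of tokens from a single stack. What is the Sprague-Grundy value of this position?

9

In binary:
  0010  (2)
  1011  (11)
  ----
  1001  (9)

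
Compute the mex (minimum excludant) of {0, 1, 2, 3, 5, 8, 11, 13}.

The values 0, 1, 2, 3 are all present; 4 is the first non-negative integer missing from the set.

4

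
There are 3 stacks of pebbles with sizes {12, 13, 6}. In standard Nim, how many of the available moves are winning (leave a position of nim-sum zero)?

Compute the nim-sum pairwise:
12 ^ 13 = 1
1 ^ 6 = 7
The overall nim-sum is X = 7. A stack of size p has a winning move iff p XOR X < p (reduce it to p XOR X).
  12: 12 XOR 7 = 11 < 12 — winning move (to 11).
  13: 13 XOR 7 = 10 < 13 — winning move (to 10).
  6: 6 XOR 7 = 1 < 6 — winning move (to 1).
That gives 3 winning moves.

3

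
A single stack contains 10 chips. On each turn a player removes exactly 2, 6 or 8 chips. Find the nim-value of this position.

Compute g(0), g(1), … for moves {2, 6, 8}:
g(0) = mex{} = 0
g(1) = mex{} = 0
g(2) = mex{0} = 1
g(3) = mex{0} = 1
g(4) = mex{1} = 0
g(5) = mex{1} = 0
g(6) = mex{0} = 1
g(7) = mex{0} = 1
g(8) = mex{0,1} = 2
g(9) = mex{0,1} = 2
g(10) = mex{0,1,2} = 3
So g(10) = 3.

3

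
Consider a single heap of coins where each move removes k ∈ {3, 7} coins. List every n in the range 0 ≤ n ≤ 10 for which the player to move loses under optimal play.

0, 1, 2, 6, 10

Compute g(0), g(1), … for moves {3, 7}:
k:     0  1  2  3  4  5  6  7  8  9 10
g(k):  0  0  0  1  1  1  0  2  2  1  0
The P-positions (g = 0) in 0..10 are 0, 1, 2, 6, 10.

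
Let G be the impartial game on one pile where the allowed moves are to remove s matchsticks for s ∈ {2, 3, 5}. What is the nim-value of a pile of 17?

1

Grundy values for subtraction set {2, 3, 5}:
k:     0  1  2  3  4  5  6  7  8  9 10 11 12 13 14 15 16 17
g(k):  0  0  1  1  2  2  3  0  0  1  1  2  2  3  0  0  1  1
So g(17) = 1.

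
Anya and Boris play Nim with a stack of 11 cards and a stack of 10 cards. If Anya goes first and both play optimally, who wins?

Write each in binary and XOR column by column:
  1011  (11)
  1010  (10)
  ----
  0001  (1)
The nim-sum is 1 ≠ 0, so this is an N-position: the player to move can win; Anya has a winning move.

Anya wins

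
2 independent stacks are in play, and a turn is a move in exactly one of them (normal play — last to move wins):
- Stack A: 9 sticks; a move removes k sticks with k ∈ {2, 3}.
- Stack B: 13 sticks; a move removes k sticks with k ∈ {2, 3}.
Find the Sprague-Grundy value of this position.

3

For stack A, compute g(0), g(1), … with moves {2, 3}:
g(0) = mex{} = 0
g(1) = mex{} = 0
g(2) = mex{0} = 1
g(3) = mex{0} = 1
g(4) = mex{0,1} = 2
g(5) = mex{1} = 0
g(6) = mex{1,2} = 0
g(7) = mex{0,2} = 1
g(8) = mex{0} = 1
g(9) = mex{0,1} = 2
So g(9) = 2.
For stack B, compute g(0), g(1), … with moves {2, 3}:
k:     0  1  2  3  4  5  6  7  8  9 10 11 12 13
g(k):  0  0  1  1  2  0  0  1  1  2  0  0  1  1
So g(13) = 1.
The value of a disjunctive sum is the nim-sum of the parts.
Combined value = 2 ⊕ 1 = 3.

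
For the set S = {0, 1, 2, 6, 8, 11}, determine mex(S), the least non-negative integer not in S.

The values 0, 1, 2 are all present; 3 is the first non-negative integer missing from the set.

3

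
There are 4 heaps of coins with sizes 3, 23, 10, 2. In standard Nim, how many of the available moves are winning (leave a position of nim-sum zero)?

1

In binary:
  00011  (3)
  10111  (23)
  01010  (10)
  00010  (2)
  -----
  11100  (28)
The overall nim-sum is X = 28. A heap of size p has a winning move iff p XOR X < p (reduce it to p XOR X).
  3: 3 XOR 28 = 31 ≥ 3 — no move.
  23: 23 XOR 28 = 11 < 23 — winning move (to 11).
  10: 10 XOR 28 = 22 ≥ 10 — no move.
  2: 2 XOR 28 = 30 ≥ 2 — no move.
That gives 1 winning move.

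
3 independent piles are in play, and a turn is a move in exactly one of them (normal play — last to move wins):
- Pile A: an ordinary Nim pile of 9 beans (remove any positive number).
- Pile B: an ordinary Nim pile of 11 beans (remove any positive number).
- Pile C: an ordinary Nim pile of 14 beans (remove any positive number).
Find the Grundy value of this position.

12

Pile A is a plain Nim pile of size 9, so its Grundy value is 9.
Pile B is a plain Nim pile of size 11, so its Grundy value is 11.
Pile C is a plain Nim pile of size 14, so its Grundy value is 14.
By the Sprague-Grundy theorem, the Grundy value of a sum of independent games is the XOR of the component values.
Combined value = 9 XOR 11 XOR 14 = 12.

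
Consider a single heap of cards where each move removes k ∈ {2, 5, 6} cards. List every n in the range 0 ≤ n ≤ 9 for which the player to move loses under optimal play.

Grundy values for subtraction set {2, 5, 6}:
g(0) = mex{} = 0
g(1) = mex{} = 0
g(2) = mex{0} = 1
g(3) = mex{0} = 1
g(4) = mex{1} = 0
g(5) = mex{0,1} = 2
g(6) = mex{0} = 1
g(7) = mex{0,1,2} = 3
g(8) = mex{1} = 0
g(9) = mex{0,1,3} = 2
The P-positions (g = 0) in 0..9 are 0, 1, 4, 8.

0, 1, 4, 8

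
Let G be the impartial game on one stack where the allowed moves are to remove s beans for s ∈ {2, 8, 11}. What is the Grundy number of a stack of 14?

Compute g(0), g(1), … for moves {2, 8, 11}:
k:     0  1  2  3  4  5  6  7  8  9 10 11 12 13 14
g(k):  0  0  1  1  0  0  1  1  2  2  0  3  1  2  0
So g(14) = 0.

0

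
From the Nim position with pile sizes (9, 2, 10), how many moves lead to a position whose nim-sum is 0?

1

Nim-sum: 9 ^ 2 ^ 10 = 1.
The overall nim-sum is X = 1. A pile of size p has a winning move iff p XOR X < p (reduce it to p XOR X).
  9: 9 XOR 1 = 8 < 9 — winning move (to 8).
  2: 2 XOR 1 = 3 ≥ 2 — no move.
  10: 10 XOR 1 = 11 ≥ 10 — no move.
That gives 1 winning move.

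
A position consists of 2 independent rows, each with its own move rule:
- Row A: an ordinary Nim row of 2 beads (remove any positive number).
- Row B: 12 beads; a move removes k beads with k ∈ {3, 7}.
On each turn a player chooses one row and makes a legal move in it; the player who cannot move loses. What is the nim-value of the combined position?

Row A is a plain Nim row of size 2, so its Grundy value is 2.
For row B, compute g(0), g(1), … with moves {3, 7}:
g(0) = mex{} = 0
g(1) = mex{} = 0
g(2) = mex{} = 0
g(3) = mex{0} = 1
g(4) = mex{0} = 1
g(5) = mex{0} = 1
g(6) = mex{1} = 0
g(7) = mex{0,1} = 2
g(8) = mex{0,1} = 2
g(9) = mex{0} = 1
g(10) = mex{1,2} = 0
g(11) = mex{1,2} = 0
g(12) = mex{1} = 0
So g(12) = 0.
The value of a disjunctive sum is the nim-sum of the parts.
Combined value = 2 XOR 0 = 2.

2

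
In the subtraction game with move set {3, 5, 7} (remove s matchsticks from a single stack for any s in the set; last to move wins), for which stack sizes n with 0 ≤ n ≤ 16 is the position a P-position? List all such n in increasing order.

0, 1, 2, 10, 11, 12

Grundy values for subtraction set {3, 5, 7}:
k:     0  1  2  3  4  5  6  7  8  9 10 11 12 13 14 15 16
g(k):  0  0  0  1  1  1  2  2  2  3  0  0  0  1  1  1  2
The P-positions (g = 0) in 0..16 are 0, 1, 2, 10, 11, 12.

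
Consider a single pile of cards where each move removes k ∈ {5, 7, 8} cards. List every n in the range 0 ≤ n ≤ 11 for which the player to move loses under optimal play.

0, 1, 2, 3, 4

Build the Grundy sequence with g(k) = mex{g(k−s) : s ∈ {5, 7, 8}, s ≤ k}:
g(0) = mex{} = 0
g(1) = mex{} = 0
g(2) = mex{} = 0
g(3) = mex{} = 0
g(4) = mex{} = 0
g(5) = mex{0} = 1
g(6) = mex{0} = 1
g(7) = mex{0} = 1
g(8) = mex{0} = 1
g(9) = mex{0} = 1
g(10) = mex{0,1} = 2
g(11) = mex{0,1} = 2
The P-positions (g = 0) in 0..11 are 0, 1, 2, 3, 4.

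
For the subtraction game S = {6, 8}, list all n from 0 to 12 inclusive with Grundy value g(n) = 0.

0, 1, 2, 3, 4, 5

Build the Grundy sequence with g(k) = mex{g(k−s) : s ∈ {6, 8}, s ≤ k}:
k:     0  1  2  3  4  5  6  7  8  9 10 11 12
g(k):  0  0  0  0  0  0  1  1  1  1  1  1  2
The P-positions (g = 0) in 0..12 are 0, 1, 2, 3, 4, 5.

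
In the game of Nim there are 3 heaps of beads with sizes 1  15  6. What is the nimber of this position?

8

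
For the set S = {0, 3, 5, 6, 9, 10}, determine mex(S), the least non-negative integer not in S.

1

0 is in the set but 1 is not, so the mex is 1.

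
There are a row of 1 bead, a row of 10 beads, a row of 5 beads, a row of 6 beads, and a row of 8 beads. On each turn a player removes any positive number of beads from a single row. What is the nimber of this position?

Compute the nim-sum pairwise:
1 ^ 10 = 11
11 ^ 5 = 14
14 ^ 6 = 8
8 ^ 8 = 0

0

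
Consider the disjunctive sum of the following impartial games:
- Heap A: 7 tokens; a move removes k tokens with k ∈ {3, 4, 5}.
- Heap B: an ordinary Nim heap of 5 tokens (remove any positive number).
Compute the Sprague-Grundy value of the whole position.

For heap A, compute g(0), g(1), … with moves {3, 4, 5}:
k:     0  1  2  3  4  5  6  7
g(k):  0  0  0  1  1  1  2  2
So g(7) = 2.
Heap B is a plain Nim heap of size 5, so its Grundy value is 5.
By the Sprague-Grundy theorem, the Grundy value of a sum of independent games is the XOR of the component values.
Combined value = 2 ⊕ 5 = 7.

7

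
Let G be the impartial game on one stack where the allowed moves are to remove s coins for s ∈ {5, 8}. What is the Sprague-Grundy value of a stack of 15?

Build the Grundy sequence with g(k) = mex{g(k−s) : s ∈ {5, 8}, s ≤ k}:
k:     0  1  2  3  4  5  6  7  8  9 10 11 12 13 14 15
g(k):  0  0  0  0  0  1  1  1  1  1  2  2  2  0  0  0
So g(15) = 0.

0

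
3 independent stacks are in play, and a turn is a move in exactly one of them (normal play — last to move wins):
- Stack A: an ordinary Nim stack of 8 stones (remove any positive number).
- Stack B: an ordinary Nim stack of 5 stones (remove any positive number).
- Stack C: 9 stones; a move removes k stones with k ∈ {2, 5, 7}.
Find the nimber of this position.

Stack A is a plain Nim stack of size 8, so its Grundy value is 8.
Stack B is a plain Nim stack of size 5, so its Grundy value is 5.
Grundy values for stack C (subtraction set {2, 5, 7}):
g(0) = mex{} = 0
g(1) = mex{} = 0
g(2) = mex{0} = 1
g(3) = mex{0} = 1
g(4) = mex{1} = 0
g(5) = mex{0,1} = 2
g(6) = mex{0} = 1
g(7) = mex{0,1,2} = 3
g(8) = mex{0,1} = 2
g(9) = mex{0,1,3} = 2
So g(9) = 2.
By the Sprague-Grundy theorem, the Grundy value of a sum of independent games is the XOR of the component values.
Combined value = 8 ⊕ 5 ⊕ 2 = 15.

15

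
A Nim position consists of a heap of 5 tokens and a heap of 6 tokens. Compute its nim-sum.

Nim-sum: 5 XOR 6 = 3.

3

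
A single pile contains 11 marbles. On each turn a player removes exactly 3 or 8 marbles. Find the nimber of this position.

Compute g(0), g(1), … for moves {3, 8}:
g(0) = mex{} = 0
g(1) = mex{} = 0
g(2) = mex{} = 0
g(3) = mex{0} = 1
g(4) = mex{0} = 1
g(5) = mex{0} = 1
g(6) = mex{1} = 0
g(7) = mex{1} = 0
g(8) = mex{0,1} = 2
g(9) = mex{0} = 1
g(10) = mex{0} = 1
g(11) = mex{1,2} = 0
So g(11) = 0.

0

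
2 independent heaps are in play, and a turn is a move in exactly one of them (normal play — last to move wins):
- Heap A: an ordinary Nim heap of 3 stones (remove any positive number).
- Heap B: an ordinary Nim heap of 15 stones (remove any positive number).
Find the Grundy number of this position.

Heap A is a plain Nim heap of size 3, so its Grundy value is 3.
Heap B is a plain Nim heap of size 15, so its Grundy value is 15.
By the Sprague-Grundy theorem, the Grundy value of a sum of independent games is the XOR of the component values.
Combined value = 3 XOR 15 = 12.

12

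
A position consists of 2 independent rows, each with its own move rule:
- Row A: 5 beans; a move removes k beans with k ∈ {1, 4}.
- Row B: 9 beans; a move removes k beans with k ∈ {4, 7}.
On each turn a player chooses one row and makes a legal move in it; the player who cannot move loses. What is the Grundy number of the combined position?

2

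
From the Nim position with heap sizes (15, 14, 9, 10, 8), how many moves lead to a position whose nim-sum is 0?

Compute the nim-sum pairwise:
15 ⊕ 14 = 1
1 ⊕ 9 = 8
8 ⊕ 10 = 2
2 ⊕ 8 = 10
The overall nim-sum is X = 10. A heap of size p has a winning move iff p XOR X < p (reduce it to p XOR X).
  15: 15 XOR 10 = 5 < 15 — winning move (to 5).
  14: 14 XOR 10 = 4 < 14 — winning move (to 4).
  9: 9 XOR 10 = 3 < 9 — winning move (to 3).
  10: 10 XOR 10 = 0 < 10 — winning move (to 0).
  8: 8 XOR 10 = 2 < 8 — winning move (to 2).
That gives 5 winning moves.

5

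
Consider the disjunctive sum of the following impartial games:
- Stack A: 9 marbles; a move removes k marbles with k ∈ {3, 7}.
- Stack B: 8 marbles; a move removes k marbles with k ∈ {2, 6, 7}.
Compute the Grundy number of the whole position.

For stack A, compute g(0), g(1), … with moves {3, 7}:
k:     0  1  2  3  4  5  6  7  8  9
g(k):  0  0  0  1  1  1  0  2  2  1
So g(9) = 1.
Grundy values for stack B (subtraction set {2, 6, 7}):
g(0) = mex{} = 0
g(1) = mex{} = 0
g(2) = mex{0} = 1
g(3) = mex{0} = 1
g(4) = mex{1} = 0
g(5) = mex{1} = 0
g(6) = mex{0} = 1
g(7) = mex{0} = 1
g(8) = mex{0,1} = 2
So g(8) = 2.
The value of a disjunctive sum is the nim-sum of the parts.
Combined value = 1 ⊕ 2 = 3.

3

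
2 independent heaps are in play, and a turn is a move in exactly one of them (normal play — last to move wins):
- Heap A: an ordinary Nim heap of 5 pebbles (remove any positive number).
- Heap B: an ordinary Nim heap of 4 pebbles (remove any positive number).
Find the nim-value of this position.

1

Heap A is a plain Nim heap of size 5, so its Grundy value is 5.
Heap B is a plain Nim heap of size 4, so its Grundy value is 4.
By the Sprague-Grundy theorem, the Grundy value of a sum of independent games is the XOR of the component values.
Combined value = 5 XOR 4 = 1.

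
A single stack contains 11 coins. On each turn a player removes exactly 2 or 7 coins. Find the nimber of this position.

1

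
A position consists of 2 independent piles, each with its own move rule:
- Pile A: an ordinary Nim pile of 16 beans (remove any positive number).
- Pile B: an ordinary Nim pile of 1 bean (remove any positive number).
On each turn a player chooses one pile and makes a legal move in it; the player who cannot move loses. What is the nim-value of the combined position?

Pile A is a plain Nim pile of size 16, so its Grundy value is 16.
Pile B is a plain Nim pile of size 1, so its Grundy value is 1.
The value of a disjunctive sum is the nim-sum of the parts.
Combined value = 16 XOR 1 = 17.

17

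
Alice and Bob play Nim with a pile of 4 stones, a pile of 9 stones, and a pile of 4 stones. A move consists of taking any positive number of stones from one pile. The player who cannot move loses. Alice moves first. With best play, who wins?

Compute the nim-sum pairwise:
4 ^ 9 = 13
13 ^ 4 = 9
The nim-sum is 9 ≠ 0, so this is an N-position: the player to move can win; Alice has a winning move.

Alice wins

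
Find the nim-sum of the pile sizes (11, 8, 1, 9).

11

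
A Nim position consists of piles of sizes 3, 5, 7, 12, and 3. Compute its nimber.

14

Nim-sum: 3 ^ 5 ^ 7 ^ 12 ^ 3 = 14.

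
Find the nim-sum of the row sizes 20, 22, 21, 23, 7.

7

In binary:
  10100  (20)
  10110  (22)
  10101  (21)
  10111  (23)
  00111  (7)
  -----
  00111  (7)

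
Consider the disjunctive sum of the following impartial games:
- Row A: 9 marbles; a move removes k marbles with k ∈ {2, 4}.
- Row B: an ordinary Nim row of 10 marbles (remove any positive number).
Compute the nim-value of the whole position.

11

For row A, compute g(0), g(1), … with moves {2, 4}:
k:     0  1  2  3  4  5  6  7  8  9
g(k):  0  0  1  1  2  2  0  0  1  1
So g(9) = 1.
Row B is a plain Nim row of size 10, so its Grundy value is 10.
The value of a disjunctive sum is the nim-sum of the parts.
Combined value = 1 ⊕ 10 = 11.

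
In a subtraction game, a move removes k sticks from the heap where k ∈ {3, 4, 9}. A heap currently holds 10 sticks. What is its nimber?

1

Grundy values for subtraction set {3, 4, 9}:
g(0) = mex{} = 0
g(1) = mex{} = 0
g(2) = mex{} = 0
g(3) = mex{0} = 1
g(4) = mex{0} = 1
g(5) = mex{0} = 1
g(6) = mex{0,1} = 2
g(7) = mex{1} = 0
g(8) = mex{1} = 0
g(9) = mex{0,1,2} = 3
g(10) = mex{0,2} = 1
So g(10) = 1.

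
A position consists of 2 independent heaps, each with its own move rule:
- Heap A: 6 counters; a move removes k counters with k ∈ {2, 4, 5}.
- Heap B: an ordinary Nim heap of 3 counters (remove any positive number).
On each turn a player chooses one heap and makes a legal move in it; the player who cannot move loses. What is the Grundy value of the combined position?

0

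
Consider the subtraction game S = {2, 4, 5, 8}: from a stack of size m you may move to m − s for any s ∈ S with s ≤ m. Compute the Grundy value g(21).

Build the Grundy sequence with g(k) = mex{g(k−s) : s ∈ {2, 4, 5, 8}, s ≤ k}:
k:     0  1  2  3  4  5  6  7  8  9 10 11 12 13 14 15 16 17 18 19 20 21
g(k):  0  0  1  1  2  2  3  0  4  1  0  2  1  0  2  1  0  2  1  0  2  1
So g(21) = 1.

1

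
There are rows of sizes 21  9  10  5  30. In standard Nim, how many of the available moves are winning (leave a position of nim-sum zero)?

Nim-sum: 21 XOR 9 XOR 10 XOR 5 XOR 30 = 13.
The overall nim-sum is X = 13. A row of size p has a winning move iff p XOR X < p (reduce it to p XOR X).
  21: 21 XOR 13 = 24 ≥ 21 — no move.
  9: 9 XOR 13 = 4 < 9 — winning move (to 4).
  10: 10 XOR 13 = 7 < 10 — winning move (to 7).
  5: 5 XOR 13 = 8 ≥ 5 — no move.
  30: 30 XOR 13 = 19 < 30 — winning move (to 19).
That gives 3 winning moves.

3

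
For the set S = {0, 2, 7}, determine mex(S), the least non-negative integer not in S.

0 is in the set but 1 is not, so the mex is 1.

1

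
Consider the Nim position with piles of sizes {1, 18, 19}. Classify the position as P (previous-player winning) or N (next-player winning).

P-position

Compute the nim-sum pairwise:
1 XOR 18 = 19
19 XOR 19 = 0
The nim-sum is 0, so this is a P-position: the player to move is in a losing position under optimal play.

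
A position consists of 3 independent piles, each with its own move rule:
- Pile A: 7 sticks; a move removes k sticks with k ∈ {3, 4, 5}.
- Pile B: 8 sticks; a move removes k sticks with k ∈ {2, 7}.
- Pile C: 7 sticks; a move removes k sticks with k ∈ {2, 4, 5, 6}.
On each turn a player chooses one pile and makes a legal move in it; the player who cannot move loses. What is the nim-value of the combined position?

3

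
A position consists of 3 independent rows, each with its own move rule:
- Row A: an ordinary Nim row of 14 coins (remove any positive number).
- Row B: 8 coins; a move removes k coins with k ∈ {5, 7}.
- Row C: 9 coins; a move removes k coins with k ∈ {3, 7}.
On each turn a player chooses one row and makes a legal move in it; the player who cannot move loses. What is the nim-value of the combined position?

Row A is a plain Nim row of size 14, so its Grundy value is 14.
Build the Grundy sequence for row B with g(k) = mex{g(k−s) : s ∈ {5, 7}, s ≤ k}:
k:     0  1  2  3  4  5  6  7  8
g(k):  0  0  0  0  0  1  1  1  1
So g(8) = 1.
For row C, compute g(0), g(1), … with moves {3, 7}:
g(0) = mex{} = 0
g(1) = mex{} = 0
g(2) = mex{} = 0
g(3) = mex{0} = 1
g(4) = mex{0} = 1
g(5) = mex{0} = 1
g(6) = mex{1} = 0
g(7) = mex{0,1} = 2
g(8) = mex{0,1} = 2
g(9) = mex{0} = 1
So g(9) = 1.
By the Sprague-Grundy theorem, the Grundy value of a sum of independent games is the XOR of the component values.
Combined value = 14 ⊕ 1 ⊕ 1 = 14.

14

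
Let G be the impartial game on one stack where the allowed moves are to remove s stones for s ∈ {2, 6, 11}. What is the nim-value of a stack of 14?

Build the Grundy sequence with g(k) = mex{g(k−s) : s ∈ {2, 6, 11}, s ≤ k}:
g(0) = mex{} = 0
g(1) = mex{} = 0
g(2) = mex{0} = 1
g(3) = mex{0} = 1
g(4) = mex{1} = 0
g(5) = mex{1} = 0
g(6) = mex{0} = 1
g(7) = mex{0} = 1
g(8) = mex{1} = 0
g(9) = mex{1} = 0
g(10) = mex{0} = 1
g(11) = mex{0} = 1
g(12) = mex{0,1} = 2
g(13) = mex{1} = 0
g(14) = mex{0,1,2} = 3
So g(14) = 3.

3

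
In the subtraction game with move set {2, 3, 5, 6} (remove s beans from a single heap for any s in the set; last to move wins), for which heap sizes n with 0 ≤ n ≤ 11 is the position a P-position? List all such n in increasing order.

0, 1, 8, 9

Build the Grundy sequence with g(k) = mex{g(k−s) : s ∈ {2, 3, 5, 6}, s ≤ k}:
k:     0  1  2  3  4  5  6  7  8  9 10 11
g(k):  0  0  1  1  2  2  3  3  0  0  1  1
The P-positions (g = 0) in 0..11 are 0, 1, 8, 9.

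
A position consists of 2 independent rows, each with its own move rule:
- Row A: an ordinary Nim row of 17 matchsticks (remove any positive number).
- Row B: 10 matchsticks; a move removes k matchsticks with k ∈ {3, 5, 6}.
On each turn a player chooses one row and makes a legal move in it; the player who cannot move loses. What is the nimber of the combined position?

Row A is a plain Nim row of size 17, so its Grundy value is 17.
Build the Grundy sequence for row B with g(k) = mex{g(k−s) : s ∈ {3, 5, 6}, s ≤ k}:
k:     0  1  2  3  4  5  6  7  8  9 10
g(k):  0  0  0  1  1  1  2  2  2  0  0
So g(10) = 0.
The value of a disjunctive sum is the nim-sum of the parts.
Combined value = 17 ⊕ 0 = 17.

17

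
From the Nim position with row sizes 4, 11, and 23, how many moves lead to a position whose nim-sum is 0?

1

Compute the nim-sum pairwise:
4 ^ 11 = 15
15 ^ 23 = 24
The overall nim-sum is X = 24. A row of size p has a winning move iff p XOR X < p (reduce it to p XOR X).
  4: 4 XOR 24 = 28 ≥ 4 — no move.
  11: 11 XOR 24 = 19 ≥ 11 — no move.
  23: 23 XOR 24 = 15 < 23 — winning move (to 15).
That gives 1 winning move.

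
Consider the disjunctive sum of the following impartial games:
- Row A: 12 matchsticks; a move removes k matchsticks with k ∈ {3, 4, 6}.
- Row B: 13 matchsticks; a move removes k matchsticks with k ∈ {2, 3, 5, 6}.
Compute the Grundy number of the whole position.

3

Build the Grundy sequence for row A with g(k) = mex{g(k−s) : s ∈ {3, 4, 6}, s ≤ k}:
g(0) = mex{} = 0
g(1) = mex{} = 0
g(2) = mex{} = 0
g(3) = mex{0} = 1
g(4) = mex{0} = 1
g(5) = mex{0} = 1
g(6) = mex{0,1} = 2
g(7) = mex{0,1} = 2
g(8) = mex{0,1} = 2
g(9) = mex{1,2} = 0
g(10) = mex{1,2} = 0
g(11) = mex{1,2} = 0
g(12) = mex{0,2} = 1
So g(12) = 1.
Grundy values for row B (subtraction set {2, 3, 5, 6}):
g(0) = mex{} = 0
g(1) = mex{} = 0
g(2) = mex{0} = 1
g(3) = mex{0} = 1
g(4) = mex{0,1} = 2
g(5) = mex{0,1} = 2
g(6) = mex{0,1,2} = 3
g(7) = mex{0,1,2} = 3
g(8) = mex{1,2,3} = 0
g(9) = mex{1,2,3} = 0
g(10) = mex{0,2,3} = 1
g(11) = mex{0,2,3} = 1
g(12) = mex{0,1,3} = 2
g(13) = mex{0,1,3} = 2
So g(13) = 2.
By the Sprague-Grundy theorem, the Grundy value of a sum of independent games is the XOR of the component values.
Combined value = 1 XOR 2 = 3.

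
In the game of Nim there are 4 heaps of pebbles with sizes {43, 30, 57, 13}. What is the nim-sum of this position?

Write each in binary and XOR column by column:
  101011  (43)
  011110  (30)
  111001  (57)
  001101  (13)
  ------
  000001  (1)

1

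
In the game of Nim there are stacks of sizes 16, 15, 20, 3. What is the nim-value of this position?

8

Nim-sum: 16 ^ 15 ^ 20 ^ 3 = 8.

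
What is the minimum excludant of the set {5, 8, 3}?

0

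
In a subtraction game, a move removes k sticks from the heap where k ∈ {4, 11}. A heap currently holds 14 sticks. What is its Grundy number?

1

Grundy values for subtraction set {4, 11}:
k:     0  1  2  3  4  5  6  7  8  9 10 11 12 13 14
g(k):  0  0  0  0  1  1  1  1  0  0  0  2  1  1  1
So g(14) = 1.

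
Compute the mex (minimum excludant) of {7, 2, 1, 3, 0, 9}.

4

The values 0, 1, 2, 3 are all present; 4 is the first non-negative integer missing from the set.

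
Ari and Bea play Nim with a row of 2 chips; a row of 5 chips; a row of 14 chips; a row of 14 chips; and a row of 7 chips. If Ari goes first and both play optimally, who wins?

In binary:
  0010  (2)
  0101  (5)
  1110  (14)
  1110  (14)
  0111  (7)
  ----
  0000  (0)
The nim-sum is 0, so this is a P-position: the player to move is in a losing position under optimal play; Ari is about to move from it and so loses — Bea wins.

Bea wins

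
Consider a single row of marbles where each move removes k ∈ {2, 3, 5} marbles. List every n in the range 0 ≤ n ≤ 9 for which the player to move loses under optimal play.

0, 1, 7, 8

Grundy values for subtraction set {2, 3, 5}:
g(0) = mex{} = 0
g(1) = mex{} = 0
g(2) = mex{0} = 1
g(3) = mex{0} = 1
g(4) = mex{0,1} = 2
g(5) = mex{0,1} = 2
g(6) = mex{0,1,2} = 3
g(7) = mex{1,2} = 0
g(8) = mex{1,2,3} = 0
g(9) = mex{0,2,3} = 1
The P-positions (g = 0) in 0..9 are 0, 1, 7, 8.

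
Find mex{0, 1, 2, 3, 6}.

4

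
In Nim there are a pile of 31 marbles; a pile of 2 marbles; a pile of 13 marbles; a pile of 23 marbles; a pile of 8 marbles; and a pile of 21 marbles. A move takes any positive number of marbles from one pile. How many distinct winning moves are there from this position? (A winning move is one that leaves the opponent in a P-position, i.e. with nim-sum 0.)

3

In binary:
  11111  (31)
  00010  (2)
  01101  (13)
  10111  (23)
  01000  (8)
  10101  (21)
  -----
  11010  (26)
The overall nim-sum is X = 26. A pile of size p has a winning move iff p XOR X < p (reduce it to p XOR X).
  31: 31 XOR 26 = 5 < 31 — winning move (to 5).
  2: 2 XOR 26 = 24 ≥ 2 — no move.
  13: 13 XOR 26 = 23 ≥ 13 — no move.
  23: 23 XOR 26 = 13 < 23 — winning move (to 13).
  8: 8 XOR 26 = 18 ≥ 8 — no move.
  21: 21 XOR 26 = 15 < 21 — winning move (to 15).
That gives 3 winning moves.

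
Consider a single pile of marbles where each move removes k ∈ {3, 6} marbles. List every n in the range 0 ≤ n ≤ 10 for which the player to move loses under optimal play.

0, 1, 2, 9, 10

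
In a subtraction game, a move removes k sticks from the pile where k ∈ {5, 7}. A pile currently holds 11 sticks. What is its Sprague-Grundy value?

2

Compute g(0), g(1), … for moves {5, 7}:
k:     0  1  2  3  4  5  6  7  8  9 10 11
g(k):  0  0  0  0  0  1  1  1  1  1  2  2
So g(11) = 2.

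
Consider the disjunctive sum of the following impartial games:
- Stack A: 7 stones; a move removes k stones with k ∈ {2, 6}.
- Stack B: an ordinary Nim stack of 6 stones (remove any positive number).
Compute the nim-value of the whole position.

7

For stack A, compute g(0), g(1), … with moves {2, 6}:
g(0) = mex{} = 0
g(1) = mex{} = 0
g(2) = mex{0} = 1
g(3) = mex{0} = 1
g(4) = mex{1} = 0
g(5) = mex{1} = 0
g(6) = mex{0} = 1
g(7) = mex{0} = 1
So g(7) = 1.
Stack B is a plain Nim stack of size 6, so its Grundy value is 6.
By the Sprague-Grundy theorem, the Grundy value of a sum of independent games is the XOR of the component values.
Combined value = 1 XOR 6 = 7.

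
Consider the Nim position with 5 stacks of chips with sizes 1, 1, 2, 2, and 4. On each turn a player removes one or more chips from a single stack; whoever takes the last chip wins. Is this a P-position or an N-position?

N-position

Compute the nim-sum pairwise:
1 XOR 1 = 0
0 XOR 2 = 2
2 XOR 2 = 0
0 XOR 4 = 4
The nim-sum is 4 ≠ 0, so this is an N-position: the player to move can win.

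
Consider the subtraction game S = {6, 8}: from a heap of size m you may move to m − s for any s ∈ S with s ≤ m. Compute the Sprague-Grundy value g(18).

0

Build the Grundy sequence with g(k) = mex{g(k−s) : s ∈ {6, 8}, s ≤ k}:
k:     0  1  2  3  4  5  6  7  8  9 10 11 12 13 14 15 16 17 18
g(k):  0  0  0  0  0  0  1  1  1  1  1  1  2  2  0  0  0  0  0
So g(18) = 0.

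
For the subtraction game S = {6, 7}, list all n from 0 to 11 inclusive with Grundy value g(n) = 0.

0, 1, 2, 3, 4, 5

Compute g(0), g(1), … for moves {6, 7}:
g(0) = mex{} = 0
g(1) = mex{} = 0
g(2) = mex{} = 0
g(3) = mex{} = 0
g(4) = mex{} = 0
g(5) = mex{} = 0
g(6) = mex{0} = 1
g(7) = mex{0} = 1
g(8) = mex{0} = 1
g(9) = mex{0} = 1
g(10) = mex{0} = 1
g(11) = mex{0} = 1
The P-positions (g = 0) in 0..11 are 0, 1, 2, 3, 4, 5.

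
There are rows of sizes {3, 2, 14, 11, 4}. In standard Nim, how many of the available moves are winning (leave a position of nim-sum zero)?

Bitwise XOR of the heap sizes:
  0011  (3)
  0010  (2)
  1110  (14)
  1011  (11)
  0100  (4)
  ----
  0000  (0)
The nim-sum is already 0, so every move leaves a nonzero nim-sum — there are no winning moves.

0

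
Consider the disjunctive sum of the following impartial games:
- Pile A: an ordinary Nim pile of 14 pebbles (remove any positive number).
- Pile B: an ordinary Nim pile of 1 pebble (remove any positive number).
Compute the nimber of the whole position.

15

Pile A is a plain Nim pile of size 14, so its Grundy value is 14.
Pile B is a plain Nim pile of size 1, so its Grundy value is 1.
The value of a disjunctive sum is the nim-sum of the parts.
Combined value = 14 XOR 1 = 15.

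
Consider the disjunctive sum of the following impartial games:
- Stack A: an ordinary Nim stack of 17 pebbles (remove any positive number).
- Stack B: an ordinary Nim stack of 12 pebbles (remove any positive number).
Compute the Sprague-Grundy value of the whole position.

29

Stack A is a plain Nim stack of size 17, so its Grundy value is 17.
Stack B is a plain Nim stack of size 12, so its Grundy value is 12.
The value of a disjunctive sum is the nim-sum of the parts.
Combined value = 17 ⊕ 12 = 29.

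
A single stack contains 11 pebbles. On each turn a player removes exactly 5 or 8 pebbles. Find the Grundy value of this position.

Build the Grundy sequence with g(k) = mex{g(k−s) : s ∈ {5, 8}, s ≤ k}:
g(0) = mex{} = 0
g(1) = mex{} = 0
g(2) = mex{} = 0
g(3) = mex{} = 0
g(4) = mex{} = 0
g(5) = mex{0} = 1
g(6) = mex{0} = 1
g(7) = mex{0} = 1
g(8) = mex{0} = 1
g(9) = mex{0} = 1
g(10) = mex{0,1} = 2
g(11) = mex{0,1} = 2
So g(11) = 2.

2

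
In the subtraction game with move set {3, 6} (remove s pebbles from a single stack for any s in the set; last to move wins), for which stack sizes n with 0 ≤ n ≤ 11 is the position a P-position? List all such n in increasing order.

0, 1, 2, 9, 10, 11

Compute g(0), g(1), … for moves {3, 6}:
g(0) = mex{} = 0
g(1) = mex{} = 0
g(2) = mex{} = 0
g(3) = mex{0} = 1
g(4) = mex{0} = 1
g(5) = mex{0} = 1
g(6) = mex{0,1} = 2
g(7) = mex{0,1} = 2
g(8) = mex{0,1} = 2
g(9) = mex{1,2} = 0
g(10) = mex{1,2} = 0
g(11) = mex{1,2} = 0
The P-positions (g = 0) in 0..11 are 0, 1, 2, 9, 10, 11.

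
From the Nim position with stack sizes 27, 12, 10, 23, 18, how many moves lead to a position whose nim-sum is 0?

Nim-sum: 27 ⊕ 12 ⊕ 10 ⊕ 23 ⊕ 18 = 24.
The overall nim-sum is X = 24. A stack of size p has a winning move iff p XOR X < p (reduce it to p XOR X).
  27: 27 XOR 24 = 3 < 27 — winning move (to 3).
  12: 12 XOR 24 = 20 ≥ 12 — no move.
  10: 10 XOR 24 = 18 ≥ 10 — no move.
  23: 23 XOR 24 = 15 < 23 — winning move (to 15).
  18: 18 XOR 24 = 10 < 18 — winning move (to 10).
That gives 3 winning moves.

3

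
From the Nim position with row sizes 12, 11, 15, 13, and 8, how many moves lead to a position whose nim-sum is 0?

In binary:
  1100  (12)
  1011  (11)
  1111  (15)
  1101  (13)
  1000  (8)
  ----
  1101  (13)
The overall nim-sum is X = 13. A row of size p has a winning move iff p XOR X < p (reduce it to p XOR X).
  12: 12 XOR 13 = 1 < 12 — winning move (to 1).
  11: 11 XOR 13 = 6 < 11 — winning move (to 6).
  15: 15 XOR 13 = 2 < 15 — winning move (to 2).
  13: 13 XOR 13 = 0 < 13 — winning move (to 0).
  8: 8 XOR 13 = 5 < 8 — winning move (to 5).
That gives 5 winning moves.

5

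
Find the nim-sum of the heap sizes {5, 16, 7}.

Nim-sum: 5 ⊕ 16 ⊕ 7 = 18.

18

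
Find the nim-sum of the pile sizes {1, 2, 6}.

5

Compute the nim-sum pairwise:
1 XOR 2 = 3
3 XOR 6 = 5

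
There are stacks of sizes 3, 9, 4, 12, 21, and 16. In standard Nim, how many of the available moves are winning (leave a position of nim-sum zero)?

3

Compute the nim-sum pairwise:
3 ⊕ 9 = 10
10 ⊕ 4 = 14
14 ⊕ 12 = 2
2 ⊕ 21 = 23
23 ⊕ 16 = 7
The overall nim-sum is X = 7. A stack of size p has a winning move iff p XOR X < p (reduce it to p XOR X).
  3: 3 XOR 7 = 4 ≥ 3 — no move.
  9: 9 XOR 7 = 14 ≥ 9 — no move.
  4: 4 XOR 7 = 3 < 4 — winning move (to 3).
  12: 12 XOR 7 = 11 < 12 — winning move (to 11).
  21: 21 XOR 7 = 18 < 21 — winning move (to 18).
  16: 16 XOR 7 = 23 ≥ 16 — no move.
That gives 3 winning moves.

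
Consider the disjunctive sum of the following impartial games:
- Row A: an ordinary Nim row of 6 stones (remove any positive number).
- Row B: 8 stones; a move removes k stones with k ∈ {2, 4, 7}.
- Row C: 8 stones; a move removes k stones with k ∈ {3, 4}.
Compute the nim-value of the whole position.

7

Row A is a plain Nim row of size 6, so its Grundy value is 6.
Grundy values for row B (subtraction set {2, 4, 7}):
g(0) = mex{} = 0
g(1) = mex{} = 0
g(2) = mex{0} = 1
g(3) = mex{0} = 1
g(4) = mex{0,1} = 2
g(5) = mex{0,1} = 2
g(6) = mex{1,2} = 0
g(7) = mex{0,1,2} = 3
g(8) = mex{0,2} = 1
So g(8) = 1.
For row C, compute g(0), g(1), … with moves {3, 4}:
g(0) = mex{} = 0
g(1) = mex{} = 0
g(2) = mex{} = 0
g(3) = mex{0} = 1
g(4) = mex{0} = 1
g(5) = mex{0} = 1
g(6) = mex{0,1} = 2
g(7) = mex{1} = 0
g(8) = mex{1} = 0
So g(8) = 0.
By the Sprague-Grundy theorem, the Grundy value of a sum of independent games is the XOR of the component values.
Combined value = 6 ⊕ 1 ⊕ 0 = 7.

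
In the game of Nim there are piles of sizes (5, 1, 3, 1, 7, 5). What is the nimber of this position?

4

Nim-sum: 5 XOR 1 XOR 3 XOR 1 XOR 7 XOR 5 = 4.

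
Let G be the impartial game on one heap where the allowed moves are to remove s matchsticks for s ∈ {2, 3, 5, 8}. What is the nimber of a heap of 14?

Grundy values for subtraction set {2, 3, 5, 8}:
k:     0  1  2  3  4  5  6  7  8  9 10 11 12 13 14
g(k):  0  0  1  1  2  2  3  0  4  1  3  0  4  1  2
So g(14) = 2.

2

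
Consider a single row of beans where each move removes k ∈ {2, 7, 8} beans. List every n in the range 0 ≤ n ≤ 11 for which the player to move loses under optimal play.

0, 1, 4, 5, 10

Grundy values for subtraction set {2, 7, 8}:
k:     0  1  2  3  4  5  6  7  8  9 10 11
g(k):  0  0  1  1  0  0  1  1  2  2  0  3
The P-positions (g = 0) in 0..11 are 0, 1, 4, 5, 10.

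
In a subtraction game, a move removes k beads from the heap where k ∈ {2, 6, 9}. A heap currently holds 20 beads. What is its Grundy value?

0

Grundy values for subtraction set {2, 6, 9}:
k:     0  1  2  3  4  5  6  7  8  9 10 11 12 13 14 15 16 17 18 19 20
g(k):  0  0  1  1  0  0  1  1  0  2  1  3  0  2  1  0  0  1  1  0  0
So g(20) = 0.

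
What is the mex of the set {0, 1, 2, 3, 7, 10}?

The values 0, 1, 2, 3 are all present; 4 is the first non-negative integer missing from the set.

4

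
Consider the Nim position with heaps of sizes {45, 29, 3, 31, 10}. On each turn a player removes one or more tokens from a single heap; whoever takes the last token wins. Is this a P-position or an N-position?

N-position

Write each in binary and XOR column by column:
  101101  (45)
  011101  (29)
  000011  (3)
  011111  (31)
  001010  (10)
  ------
  100110  (38)
The nim-sum is 38 ≠ 0, so this is an N-position: the player to move can win.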